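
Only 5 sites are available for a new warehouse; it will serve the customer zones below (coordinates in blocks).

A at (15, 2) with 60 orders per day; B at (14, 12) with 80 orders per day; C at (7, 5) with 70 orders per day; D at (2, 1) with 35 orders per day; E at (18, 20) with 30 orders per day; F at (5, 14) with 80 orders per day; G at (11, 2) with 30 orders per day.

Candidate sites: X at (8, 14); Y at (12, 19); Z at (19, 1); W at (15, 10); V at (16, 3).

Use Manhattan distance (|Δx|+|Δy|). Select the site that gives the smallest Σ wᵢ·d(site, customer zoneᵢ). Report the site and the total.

Total weighted distance at each candidate:
  X (8, 14): total = 4315
  Y (12, 19): total = 5940
  Z (19, 1): total = 6325
  W (15, 10): total = 4270
  V (16, 3): total = 4840
Minimum is at W with total 4270 blocks.

W, total 4270 blocks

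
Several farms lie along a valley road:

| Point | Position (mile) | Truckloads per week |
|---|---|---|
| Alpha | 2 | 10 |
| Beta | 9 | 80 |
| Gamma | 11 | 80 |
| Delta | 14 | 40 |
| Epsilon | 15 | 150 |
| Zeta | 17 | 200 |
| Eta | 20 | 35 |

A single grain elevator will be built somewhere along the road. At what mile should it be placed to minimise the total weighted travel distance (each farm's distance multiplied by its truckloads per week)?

For a sum of weighted absolute distances on a line, the optimum is the weighted median (not the mean). Total weight W = 595; half-weight = 297.5.
Sort by position and accumulate weight:
  mile 2 (Alpha, w=10) → cum 10
  mile 9 (Beta, w=80) → cum 90
  mile 11 (Gamma, w=80) → cum 170
  mile 14 (Delta, w=40) → cum 210
  mile 15 (Epsilon, w=150) → cum 360  ≥ 297.5 → median here
  mile 17 (Zeta, w=200) → cum 560
  mile 20 (Eta, w=35) → cum 595
Optimal location: mile 15.

x = 15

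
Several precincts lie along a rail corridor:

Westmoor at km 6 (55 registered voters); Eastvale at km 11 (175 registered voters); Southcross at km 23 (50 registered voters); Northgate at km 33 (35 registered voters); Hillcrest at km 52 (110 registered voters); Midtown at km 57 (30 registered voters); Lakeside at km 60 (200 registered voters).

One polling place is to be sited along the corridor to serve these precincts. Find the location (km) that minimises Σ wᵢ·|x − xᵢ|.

x = 52

For a sum of weighted absolute distances on a line, the optimum is the weighted median (not the mean). Total weight W = 655; half-weight = 327.5.
Sort by position and accumulate weight:
  km 6 (Westmoor, w=55) → cum 55
  km 11 (Eastvale, w=175) → cum 230
  km 23 (Southcross, w=50) → cum 280
  km 33 (Northgate, w=35) → cum 315
  km 52 (Hillcrest, w=110) → cum 425  ≥ 327.5 → median here
  km 57 (Midtown, w=30) → cum 455
  km 60 (Lakeside, w=200) → cum 655
Optimal location: km 52.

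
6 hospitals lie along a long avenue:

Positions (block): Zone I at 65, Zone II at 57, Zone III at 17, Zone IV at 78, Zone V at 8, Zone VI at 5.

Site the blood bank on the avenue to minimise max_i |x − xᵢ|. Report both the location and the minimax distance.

The 1-center on a line is the midpoint of the two extreme points: leftmost at 5, rightmost at 78.
Optimal location = (5 + 78)/2 = 41.5; maximum distance = (78 − 5)/2 = 36.5.

location 41.5, max distance 36.5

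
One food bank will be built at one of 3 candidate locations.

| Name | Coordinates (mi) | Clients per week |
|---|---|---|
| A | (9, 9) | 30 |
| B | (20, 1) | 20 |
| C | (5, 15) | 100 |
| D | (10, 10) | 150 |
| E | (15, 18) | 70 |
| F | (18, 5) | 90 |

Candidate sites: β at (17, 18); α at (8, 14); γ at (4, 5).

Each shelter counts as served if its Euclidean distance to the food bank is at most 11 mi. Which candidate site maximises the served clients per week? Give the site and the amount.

α, covering 350

Coverage radius r = 11 mi; a point is covered iff (Δx)²+(Δy)² ≤ 11² = 121.
  β (17, 18): covers {D, E} → 220
  α (8, 14): covers {A, C, D, E} → 350
  γ (4, 5): covers {A, C, D} → 280
Maximum coverage at α: 350 clients per week.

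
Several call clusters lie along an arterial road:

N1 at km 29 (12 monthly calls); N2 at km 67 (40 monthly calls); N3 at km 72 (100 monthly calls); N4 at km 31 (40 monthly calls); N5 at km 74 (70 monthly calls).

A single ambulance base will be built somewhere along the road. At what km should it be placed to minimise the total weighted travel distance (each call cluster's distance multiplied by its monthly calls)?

x = 72

For a sum of weighted absolute distances on a line, the optimum is the weighted median (not the mean). Total weight W = 262; half-weight = 131.
Sort by position and accumulate weight:
  km 29 (N1, w=12) → cum 12
  km 31 (N4, w=40) → cum 52
  km 67 (N2, w=40) → cum 92
  km 72 (N3, w=100) → cum 192  ≥ 131 → median here
  km 74 (N5, w=70) → cum 262
Optimal location: km 72.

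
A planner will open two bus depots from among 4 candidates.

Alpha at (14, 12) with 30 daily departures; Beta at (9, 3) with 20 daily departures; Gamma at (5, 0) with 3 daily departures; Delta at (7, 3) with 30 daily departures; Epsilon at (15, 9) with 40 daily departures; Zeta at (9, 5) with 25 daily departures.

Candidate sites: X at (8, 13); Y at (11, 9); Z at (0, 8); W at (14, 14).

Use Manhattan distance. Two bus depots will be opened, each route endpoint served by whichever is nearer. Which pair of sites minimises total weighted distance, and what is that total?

Evaluate every pair (each demand assigned to the nearer of the two):
  {Y, W}: total = 875
  {Y, Z}: total = 989
  {X, Y}: total = 995
  {X, W}: total = 1123
  {Z, W}: total = 1279
  {X, Z}: total = 1464
Best pair: {Y, W} with total 875.

{Y, W}, total 875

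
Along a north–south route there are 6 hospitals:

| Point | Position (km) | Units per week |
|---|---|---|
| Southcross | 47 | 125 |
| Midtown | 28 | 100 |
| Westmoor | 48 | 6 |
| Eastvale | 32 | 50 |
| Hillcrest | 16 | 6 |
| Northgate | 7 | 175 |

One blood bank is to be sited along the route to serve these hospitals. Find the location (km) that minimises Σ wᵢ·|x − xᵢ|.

x = 28

For a sum of weighted absolute distances on a line, the optimum is the weighted median (not the mean). Total weight W = 462; half-weight = 231.
Sort by position and accumulate weight:
  km 7 (Northgate, w=175) → cum 175
  km 16 (Hillcrest, w=6) → cum 181
  km 28 (Midtown, w=100) → cum 281  ≥ 231 → median here
  km 32 (Eastvale, w=50) → cum 331
  km 47 (Southcross, w=125) → cum 456
  km 48 (Westmoor, w=6) → cum 462
Optimal location: km 28.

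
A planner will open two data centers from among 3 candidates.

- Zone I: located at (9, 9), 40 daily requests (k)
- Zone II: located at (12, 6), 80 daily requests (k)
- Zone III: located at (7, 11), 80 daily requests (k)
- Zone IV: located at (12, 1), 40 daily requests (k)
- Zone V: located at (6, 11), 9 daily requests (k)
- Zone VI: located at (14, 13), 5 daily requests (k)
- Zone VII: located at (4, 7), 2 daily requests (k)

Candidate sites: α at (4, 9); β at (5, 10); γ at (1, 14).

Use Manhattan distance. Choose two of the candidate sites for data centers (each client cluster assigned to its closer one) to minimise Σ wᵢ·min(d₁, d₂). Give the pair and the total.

Evaluate every pair (each demand assigned to the nearer of the two):
  {α, β}: total = 2042
  {β, γ}: total = 2046
  {α, γ}: total = 2230
Best pair: {α, β} with total 2042.

{α, β}, total 2042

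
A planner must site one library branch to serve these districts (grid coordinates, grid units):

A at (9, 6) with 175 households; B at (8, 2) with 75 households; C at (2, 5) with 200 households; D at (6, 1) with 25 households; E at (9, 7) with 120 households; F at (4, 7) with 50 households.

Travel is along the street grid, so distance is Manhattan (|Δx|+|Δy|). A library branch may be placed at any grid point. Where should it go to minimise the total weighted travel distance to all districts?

(8, 6)

Manhattan distance separates: Σwᵢ(|x−xᵢ|+|y−yᵢ|) = Σwᵢ|x−xᵢ| + Σwᵢ|y−yᵢ|, so x and y are optimised independently as 1-D weighted medians.
Total weight W = 645; half = 322.5.
x-coordinate, sorted with cumulative weight:
  x=2 (C, w=200) cum 200
  x=4 (F, w=50) cum 250
  x=6 (D, w=25) cum 275
  x=8 (B, w=75) cum 350  ← median
  x=9 (A, w=175) cum 525
  x=9 (E, w=120) cum 645
⇒ x* = 8
y-coordinate, sorted with cumulative weight:
  y=1 (D, w=25) cum 25
  y=2 (B, w=75) cum 100
  y=5 (C, w=200) cum 300
  y=6 (A, w=175) cum 475  ← median
  y=7 (E, w=120) cum 595
  y=7 (F, w=50) cum 645
⇒ y* = 6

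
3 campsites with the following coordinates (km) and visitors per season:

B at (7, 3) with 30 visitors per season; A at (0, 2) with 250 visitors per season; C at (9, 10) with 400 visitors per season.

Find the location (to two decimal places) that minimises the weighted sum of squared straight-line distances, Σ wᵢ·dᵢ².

The minimiser of Σwᵢ‖p−pᵢ‖² is the weighted centroid p* = (Σwᵢpᵢ)/(Σwᵢ).
Σwᵢ = 680.
Σwᵢxᵢ = 30·7 + 250·0 + 400·9 = 3810.
Σwᵢyᵢ = 30·3 + 250·2 + 400·10 = 4590.
x* = 3810/680 = 5.60, y* = 4590/680 = 6.75.

(5.60, 6.75)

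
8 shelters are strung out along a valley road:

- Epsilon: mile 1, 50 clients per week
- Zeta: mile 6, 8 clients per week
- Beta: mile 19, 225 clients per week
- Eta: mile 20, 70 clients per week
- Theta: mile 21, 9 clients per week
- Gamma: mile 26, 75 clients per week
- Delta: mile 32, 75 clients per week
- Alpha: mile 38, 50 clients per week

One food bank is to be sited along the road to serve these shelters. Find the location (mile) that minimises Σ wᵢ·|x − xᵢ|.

x = 19

For a sum of weighted absolute distances on a line, the optimum is the weighted median (not the mean). Total weight W = 562; half-weight = 281.
Sort by position and accumulate weight:
  mile 1 (Epsilon, w=50) → cum 50
  mile 6 (Zeta, w=8) → cum 58
  mile 19 (Beta, w=225) → cum 283  ≥ 281 → median here
  mile 20 (Eta, w=70) → cum 353
  mile 21 (Theta, w=9) → cum 362
  mile 26 (Gamma, w=75) → cum 437
  mile 32 (Delta, w=75) → cum 512
  mile 38 (Alpha, w=50) → cum 562
Optimal location: mile 19.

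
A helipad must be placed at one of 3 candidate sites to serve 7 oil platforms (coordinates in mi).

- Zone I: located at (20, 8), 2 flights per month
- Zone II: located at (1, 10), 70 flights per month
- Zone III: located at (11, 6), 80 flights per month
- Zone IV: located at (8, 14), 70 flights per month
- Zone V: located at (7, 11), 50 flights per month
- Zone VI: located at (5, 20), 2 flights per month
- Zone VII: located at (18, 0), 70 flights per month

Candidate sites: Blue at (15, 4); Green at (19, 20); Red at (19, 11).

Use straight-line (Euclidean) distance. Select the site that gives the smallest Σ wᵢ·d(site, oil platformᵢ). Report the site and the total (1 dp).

Blue, total 3210.5 mi

Total weighted distance at each candidate:
  Blue (15, 4): total = 3210.5
  Green (19, 20): total = 5812.3
  Red (19, 11): total = 4227.6
Minimum is at Blue with total 3210.5 mi.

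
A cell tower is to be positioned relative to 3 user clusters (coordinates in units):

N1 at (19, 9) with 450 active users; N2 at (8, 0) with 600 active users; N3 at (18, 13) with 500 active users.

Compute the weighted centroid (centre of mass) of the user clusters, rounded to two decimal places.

The minimiser of Σwᵢ‖p−pᵢ‖² is the weighted centroid p* = (Σwᵢpᵢ)/(Σwᵢ).
Σwᵢ = 1550.
Σwᵢxᵢ = 450·19 + 600·8 + 500·18 = 22350.
Σwᵢyᵢ = 450·9 + 600·0 + 500·13 = 10550.
x* = 22350/1550 = 14.42, y* = 10550/1550 = 6.81.

(14.42, 6.81)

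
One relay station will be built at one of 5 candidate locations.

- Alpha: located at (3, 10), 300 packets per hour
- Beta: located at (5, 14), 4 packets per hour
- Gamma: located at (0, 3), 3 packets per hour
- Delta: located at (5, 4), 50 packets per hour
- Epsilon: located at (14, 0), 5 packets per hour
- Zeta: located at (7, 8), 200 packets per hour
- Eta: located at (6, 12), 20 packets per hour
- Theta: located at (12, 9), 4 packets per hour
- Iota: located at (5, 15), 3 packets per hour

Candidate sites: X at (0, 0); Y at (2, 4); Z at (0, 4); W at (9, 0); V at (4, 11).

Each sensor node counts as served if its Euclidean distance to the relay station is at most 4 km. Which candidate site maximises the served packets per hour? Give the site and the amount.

Coverage radius r = 4 km; a point is covered iff (Δx)²+(Δy)² ≤ 4² = 16.
  X (0, 0): covers {Gamma} → 3
  Y (2, 4): covers {Gamma, Delta} → 53
  Z (0, 4): covers {Gamma} → 3
  W (9, 0): covers {none} → 0
  V (4, 11): covers {Alpha, Beta, Eta} → 324
Maximum coverage at V: 324 packets per hour.

V, covering 324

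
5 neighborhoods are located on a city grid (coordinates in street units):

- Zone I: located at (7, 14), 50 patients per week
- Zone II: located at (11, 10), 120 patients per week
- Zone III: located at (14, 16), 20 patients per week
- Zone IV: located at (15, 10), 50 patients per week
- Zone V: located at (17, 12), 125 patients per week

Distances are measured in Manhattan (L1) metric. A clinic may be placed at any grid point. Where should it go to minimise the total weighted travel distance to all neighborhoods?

Manhattan distance separates: Σwᵢ(|x−xᵢ|+|y−yᵢ|) = Σwᵢ|x−xᵢ| + Σwᵢ|y−yᵢ|, so x and y are optimised independently as 1-D weighted medians.
Total weight W = 365; half = 182.5.
x-coordinate, sorted with cumulative weight:
  x=7 (Zone I, w=50) cum 50
  x=11 (Zone II, w=120) cum 170
  x=14 (Zone III, w=20) cum 190  ← median
  x=15 (Zone IV, w=50) cum 240
  x=17 (Zone V, w=125) cum 365
⇒ x* = 14
y-coordinate, sorted with cumulative weight:
  y=10 (Zone II, w=120) cum 120
  y=10 (Zone IV, w=50) cum 170
  y=12 (Zone V, w=125) cum 295  ← median
  y=14 (Zone I, w=50) cum 345
  y=16 (Zone III, w=20) cum 365
⇒ y* = 12

(14, 12)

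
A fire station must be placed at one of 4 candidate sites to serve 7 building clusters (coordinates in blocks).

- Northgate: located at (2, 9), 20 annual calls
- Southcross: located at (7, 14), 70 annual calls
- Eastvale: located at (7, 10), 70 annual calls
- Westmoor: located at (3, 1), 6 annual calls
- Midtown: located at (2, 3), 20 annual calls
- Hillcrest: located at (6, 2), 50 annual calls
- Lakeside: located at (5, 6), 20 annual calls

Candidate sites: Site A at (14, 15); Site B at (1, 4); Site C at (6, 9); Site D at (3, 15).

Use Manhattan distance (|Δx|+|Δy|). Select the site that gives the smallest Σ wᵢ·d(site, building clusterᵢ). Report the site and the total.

Total weighted distance at each candidate:
  Site A (14, 15): total = 3800
  Site B (1, 4): total = 2620
  Site C (6, 9): total = 1336
  Site D (3, 15): total = 2484
Minimum is at Site C with total 1336 blocks.

Site C, total 1336 blocks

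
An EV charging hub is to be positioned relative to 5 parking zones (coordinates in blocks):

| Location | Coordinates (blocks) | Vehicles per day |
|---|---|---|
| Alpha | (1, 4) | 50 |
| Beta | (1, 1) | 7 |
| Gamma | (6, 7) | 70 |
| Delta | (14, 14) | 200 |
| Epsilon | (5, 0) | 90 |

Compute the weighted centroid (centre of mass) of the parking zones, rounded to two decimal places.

(8.94, 8.39)

The minimiser of Σwᵢ‖p−pᵢ‖² is the weighted centroid p* = (Σwᵢpᵢ)/(Σwᵢ).
Σwᵢ = 417.
Σwᵢxᵢ = 50·1 + 7·1 + 70·6 + 200·14 + 90·5 = 3727.
Σwᵢyᵢ = 50·4 + 7·1 + 70·7 + 200·14 + 90·0 = 3497.
x* = 3727/417 = 8.94, y* = 3497/417 = 8.39.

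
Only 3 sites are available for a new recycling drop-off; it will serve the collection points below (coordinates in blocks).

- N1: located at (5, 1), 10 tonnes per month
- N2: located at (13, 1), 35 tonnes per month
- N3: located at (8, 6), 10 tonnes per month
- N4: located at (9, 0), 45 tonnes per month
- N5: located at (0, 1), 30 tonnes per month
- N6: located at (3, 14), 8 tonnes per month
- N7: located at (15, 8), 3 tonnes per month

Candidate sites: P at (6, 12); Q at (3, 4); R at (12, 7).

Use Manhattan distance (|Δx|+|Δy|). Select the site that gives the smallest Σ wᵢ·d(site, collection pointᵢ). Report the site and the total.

Total weighted distance at each candidate:
  P (6, 12): total = 2094
  Q (3, 4): total = 1333
  R (12, 7): total = 1555
Minimum is at Q with total 1333 blocks.

Q, total 1333 blocks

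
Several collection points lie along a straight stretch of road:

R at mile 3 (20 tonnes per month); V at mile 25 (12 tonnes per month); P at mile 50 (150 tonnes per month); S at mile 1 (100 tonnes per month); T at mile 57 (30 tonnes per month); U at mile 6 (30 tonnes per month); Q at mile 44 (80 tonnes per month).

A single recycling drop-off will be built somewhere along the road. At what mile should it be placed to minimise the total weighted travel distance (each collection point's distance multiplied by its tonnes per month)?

For a sum of weighted absolute distances on a line, the optimum is the weighted median (not the mean). Total weight W = 422; half-weight = 211.
Sort by position and accumulate weight:
  mile 1 (S, w=100) → cum 100
  mile 3 (R, w=20) → cum 120
  mile 6 (U, w=30) → cum 150
  mile 25 (V, w=12) → cum 162
  mile 44 (Q, w=80) → cum 242  ≥ 211 → median here
  mile 50 (P, w=150) → cum 392
  mile 57 (T, w=30) → cum 422
Optimal location: mile 44.

x = 44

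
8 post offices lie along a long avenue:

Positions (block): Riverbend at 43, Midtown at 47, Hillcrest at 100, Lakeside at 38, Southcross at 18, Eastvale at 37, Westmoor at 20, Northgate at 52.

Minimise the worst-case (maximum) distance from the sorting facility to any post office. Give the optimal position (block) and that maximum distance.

location 59, max distance 41

The 1-center on a line is the midpoint of the two extreme points: leftmost at 18, rightmost at 100.
Optimal location = (18 + 100)/2 = 59; maximum distance = (100 − 18)/2 = 41.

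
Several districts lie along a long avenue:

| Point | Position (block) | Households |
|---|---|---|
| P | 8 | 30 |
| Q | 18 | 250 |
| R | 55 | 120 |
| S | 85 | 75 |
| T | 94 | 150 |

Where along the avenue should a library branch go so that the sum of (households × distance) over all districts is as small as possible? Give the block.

x = 55

For a sum of weighted absolute distances on a line, the optimum is the weighted median (not the mean). Total weight W = 625; half-weight = 312.5.
Sort by position and accumulate weight:
  block 8 (P, w=30) → cum 30
  block 18 (Q, w=250) → cum 280
  block 55 (R, w=120) → cum 400  ≥ 312.5 → median here
  block 85 (S, w=75) → cum 475
  block 94 (T, w=150) → cum 625
Optimal location: block 55.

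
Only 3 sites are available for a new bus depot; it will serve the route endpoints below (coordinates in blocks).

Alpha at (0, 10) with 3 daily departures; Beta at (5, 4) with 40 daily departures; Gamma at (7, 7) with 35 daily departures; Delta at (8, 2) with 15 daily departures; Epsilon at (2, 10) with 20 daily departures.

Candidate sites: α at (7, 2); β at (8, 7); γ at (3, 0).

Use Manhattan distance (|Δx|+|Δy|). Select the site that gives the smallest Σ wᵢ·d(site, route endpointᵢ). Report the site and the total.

Total weighted distance at each candidate:
  α (7, 2): total = 655
  β (8, 7): total = 563
  γ (3, 0): total = 989
Minimum is at β with total 563 blocks.

β, total 563 blocks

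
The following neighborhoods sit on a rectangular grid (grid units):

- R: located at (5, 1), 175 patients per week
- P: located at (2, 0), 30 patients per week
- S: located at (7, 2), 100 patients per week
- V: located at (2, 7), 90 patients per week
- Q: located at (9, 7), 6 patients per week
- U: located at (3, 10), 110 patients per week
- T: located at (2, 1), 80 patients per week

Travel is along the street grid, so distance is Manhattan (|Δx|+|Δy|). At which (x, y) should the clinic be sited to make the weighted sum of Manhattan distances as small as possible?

(3, 2)

Manhattan distance separates: Σwᵢ(|x−xᵢ|+|y−yᵢ|) = Σwᵢ|x−xᵢ| + Σwᵢ|y−yᵢ|, so x and y are optimised independently as 1-D weighted medians.
Total weight W = 591; half = 295.5.
x-coordinate, sorted with cumulative weight:
  x=2 (P, w=30) cum 30
  x=2 (V, w=90) cum 120
  x=2 (T, w=80) cum 200
  x=3 (U, w=110) cum 310  ← median
  x=5 (R, w=175) cum 485
  x=7 (S, w=100) cum 585
  x=9 (Q, w=6) cum 591
⇒ x* = 3
y-coordinate, sorted with cumulative weight:
  y=0 (P, w=30) cum 30
  y=1 (R, w=175) cum 205
  y=1 (T, w=80) cum 285
  y=2 (S, w=100) cum 385  ← median
  y=7 (V, w=90) cum 475
  y=7 (Q, w=6) cum 481
  y=10 (U, w=110) cum 591
⇒ y* = 2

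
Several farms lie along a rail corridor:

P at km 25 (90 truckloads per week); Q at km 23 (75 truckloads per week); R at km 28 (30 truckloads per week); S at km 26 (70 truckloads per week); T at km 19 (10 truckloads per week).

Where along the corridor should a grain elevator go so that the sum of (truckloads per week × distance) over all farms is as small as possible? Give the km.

x = 25

For a sum of weighted absolute distances on a line, the optimum is the weighted median (not the mean). Total weight W = 275; half-weight = 137.5.
Sort by position and accumulate weight:
  km 19 (T, w=10) → cum 10
  km 23 (Q, w=75) → cum 85
  km 25 (P, w=90) → cum 175  ≥ 137.5 → median here
  km 26 (S, w=70) → cum 245
  km 28 (R, w=30) → cum 275
Optimal location: km 25.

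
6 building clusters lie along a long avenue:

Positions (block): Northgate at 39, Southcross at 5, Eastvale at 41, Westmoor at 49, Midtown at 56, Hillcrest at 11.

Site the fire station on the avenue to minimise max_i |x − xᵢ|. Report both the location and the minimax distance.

The 1-center on a line is the midpoint of the two extreme points: leftmost at 5, rightmost at 56.
Optimal location = (5 + 56)/2 = 30.5; maximum distance = (56 − 5)/2 = 25.5.

location 30.5, max distance 25.5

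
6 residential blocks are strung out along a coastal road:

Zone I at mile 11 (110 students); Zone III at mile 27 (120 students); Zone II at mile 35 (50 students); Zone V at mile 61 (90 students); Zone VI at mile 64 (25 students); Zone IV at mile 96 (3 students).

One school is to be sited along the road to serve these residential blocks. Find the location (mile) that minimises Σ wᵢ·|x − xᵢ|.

For a sum of weighted absolute distances on a line, the optimum is the weighted median (not the mean). Total weight W = 398; half-weight = 199.
Sort by position and accumulate weight:
  mile 11 (Zone I, w=110) → cum 110
  mile 27 (Zone III, w=120) → cum 230  ≥ 199 → median here
  mile 35 (Zone II, w=50) → cum 280
  mile 61 (Zone V, w=90) → cum 370
  mile 64 (Zone VI, w=25) → cum 395
  mile 96 (Zone IV, w=3) → cum 398
Optimal location: mile 27.

x = 27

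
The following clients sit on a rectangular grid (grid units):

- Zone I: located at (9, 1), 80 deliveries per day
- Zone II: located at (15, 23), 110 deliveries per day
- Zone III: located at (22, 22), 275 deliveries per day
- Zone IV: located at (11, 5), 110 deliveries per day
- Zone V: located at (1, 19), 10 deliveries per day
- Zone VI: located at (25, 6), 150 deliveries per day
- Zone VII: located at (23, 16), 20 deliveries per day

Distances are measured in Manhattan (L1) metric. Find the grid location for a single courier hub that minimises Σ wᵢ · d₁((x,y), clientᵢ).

Manhattan distance separates: Σwᵢ(|x−xᵢ|+|y−yᵢ|) = Σwᵢ|x−xᵢ| + Σwᵢ|y−yᵢ|, so x and y are optimised independently as 1-D weighted medians.
Total weight W = 755; half = 377.5.
x-coordinate, sorted with cumulative weight:
  x=1 (Zone V, w=10) cum 10
  x=9 (Zone I, w=80) cum 90
  x=11 (Zone IV, w=110) cum 200
  x=15 (Zone II, w=110) cum 310
  x=22 (Zone III, w=275) cum 585  ← median
  x=23 (Zone VII, w=20) cum 605
  x=25 (Zone VI, w=150) cum 755
⇒ x* = 22
y-coordinate, sorted with cumulative weight:
  y=1 (Zone I, w=80) cum 80
  y=5 (Zone IV, w=110) cum 190
  y=6 (Zone VI, w=150) cum 340
  y=16 (Zone VII, w=20) cum 360
  y=19 (Zone V, w=10) cum 370
  y=22 (Zone III, w=275) cum 645  ← median
  y=23 (Zone II, w=110) cum 755
⇒ y* = 22

(22, 22)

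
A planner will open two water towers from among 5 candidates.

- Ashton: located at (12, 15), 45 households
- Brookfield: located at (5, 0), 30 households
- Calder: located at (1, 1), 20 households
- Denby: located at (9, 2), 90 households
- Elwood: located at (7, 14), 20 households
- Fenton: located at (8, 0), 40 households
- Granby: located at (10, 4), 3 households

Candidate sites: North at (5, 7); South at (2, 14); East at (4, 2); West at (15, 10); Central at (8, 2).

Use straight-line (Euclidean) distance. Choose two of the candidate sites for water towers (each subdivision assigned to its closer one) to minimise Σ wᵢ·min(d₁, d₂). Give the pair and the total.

{West, Central}, total 869.4

Evaluate every pair (each demand assigned to the nearer of the two):
  {West, Central}: total = 869.4
  {South, Central}: total = 980.3
  {North, Central}: total = 1052.0
  {East, Central}: total = 1161.7
  {East, West}: total = 1219.5
  {South, East}: total = 1330.4
  {North, East}: total = 1400.7
  {North, West}: total = 1660.6
  {North, South}: total = 1804.9
  {South, West}: total = 2459.1
Best pair: {West, Central} with total 869.4.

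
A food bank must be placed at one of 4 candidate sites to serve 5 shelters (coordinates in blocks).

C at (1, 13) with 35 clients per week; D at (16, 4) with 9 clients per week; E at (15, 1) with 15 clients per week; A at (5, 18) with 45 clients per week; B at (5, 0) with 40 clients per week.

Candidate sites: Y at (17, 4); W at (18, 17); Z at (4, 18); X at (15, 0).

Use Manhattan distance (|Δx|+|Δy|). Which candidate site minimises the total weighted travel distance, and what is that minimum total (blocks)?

Z, total 1739 blocks

Total weighted distance at each candidate:
  Y (17, 4): total = 2769
  W (18, 17): total = 2985
  Z (4, 18): total = 1739
  X (15, 0): total = 2665
Minimum is at Z with total 1739 blocks.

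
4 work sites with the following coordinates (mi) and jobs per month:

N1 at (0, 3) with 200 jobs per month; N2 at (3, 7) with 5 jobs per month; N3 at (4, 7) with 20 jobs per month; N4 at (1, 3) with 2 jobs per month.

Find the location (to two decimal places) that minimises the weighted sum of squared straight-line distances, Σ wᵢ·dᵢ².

The minimiser of Σwᵢ‖p−pᵢ‖² is the weighted centroid p* = (Σwᵢpᵢ)/(Σwᵢ).
Σwᵢ = 227.
Σwᵢxᵢ = 200·0 + 5·3 + 20·4 + 2·1 = 97.
Σwᵢyᵢ = 200·3 + 5·7 + 20·7 + 2·3 = 781.
x* = 97/227 = 0.43, y* = 781/227 = 3.44.

(0.43, 3.44)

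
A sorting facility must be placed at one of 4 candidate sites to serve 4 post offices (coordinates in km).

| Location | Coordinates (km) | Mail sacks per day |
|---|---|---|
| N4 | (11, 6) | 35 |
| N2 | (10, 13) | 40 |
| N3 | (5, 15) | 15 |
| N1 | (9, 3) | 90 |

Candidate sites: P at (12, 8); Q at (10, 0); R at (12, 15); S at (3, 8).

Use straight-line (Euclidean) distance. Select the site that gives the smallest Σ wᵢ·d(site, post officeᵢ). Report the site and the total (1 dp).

Total weighted distance at each candidate:
  P (12, 8): total = 966.9
  Q (10, 0): total = 1254.7
  R (12, 15): total = 1648.3
  S (3, 8): total = 1444.8
Minimum is at P with total 966.9 km.

P, total 966.9 km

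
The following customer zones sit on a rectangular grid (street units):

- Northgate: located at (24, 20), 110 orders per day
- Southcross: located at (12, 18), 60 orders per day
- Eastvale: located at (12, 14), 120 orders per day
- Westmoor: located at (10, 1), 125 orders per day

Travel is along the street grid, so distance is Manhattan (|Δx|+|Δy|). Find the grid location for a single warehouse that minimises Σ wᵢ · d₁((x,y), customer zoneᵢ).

(12, 14)

Manhattan distance separates: Σwᵢ(|x−xᵢ|+|y−yᵢ|) = Σwᵢ|x−xᵢ| + Σwᵢ|y−yᵢ|, so x and y are optimised independently as 1-D weighted medians.
Total weight W = 415; half = 207.5.
x-coordinate, sorted with cumulative weight:
  x=10 (Westmoor, w=125) cum 125
  x=12 (Southcross, w=60) cum 185
  x=12 (Eastvale, w=120) cum 305  ← median
  x=24 (Northgate, w=110) cum 415
⇒ x* = 12
y-coordinate, sorted with cumulative weight:
  y=1 (Westmoor, w=125) cum 125
  y=14 (Eastvale, w=120) cum 245  ← median
  y=18 (Southcross, w=60) cum 305
  y=20 (Northgate, w=110) cum 415
⇒ y* = 14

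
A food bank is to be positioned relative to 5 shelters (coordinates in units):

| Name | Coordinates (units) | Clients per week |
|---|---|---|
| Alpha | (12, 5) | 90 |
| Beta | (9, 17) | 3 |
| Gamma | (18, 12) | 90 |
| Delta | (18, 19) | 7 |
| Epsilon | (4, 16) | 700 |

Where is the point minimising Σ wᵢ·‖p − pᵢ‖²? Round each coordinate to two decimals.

(6.35, 14.51)

The minimiser of Σwᵢ‖p−pᵢ‖² is the weighted centroid p* = (Σwᵢpᵢ)/(Σwᵢ).
Σwᵢ = 890.
Σwᵢxᵢ = 90·12 + 3·9 + 90·18 + 7·18 + 700·4 = 5653.
Σwᵢyᵢ = 90·5 + 3·17 + 90·12 + 7·19 + 700·16 = 12914.
x* = 5653/890 = 6.35, y* = 12914/890 = 14.51.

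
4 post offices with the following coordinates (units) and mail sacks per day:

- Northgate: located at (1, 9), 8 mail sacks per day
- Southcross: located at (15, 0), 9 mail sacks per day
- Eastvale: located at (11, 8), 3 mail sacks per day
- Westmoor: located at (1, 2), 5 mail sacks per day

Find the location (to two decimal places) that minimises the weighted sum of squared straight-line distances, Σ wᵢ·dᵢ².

The minimiser of Σwᵢ‖p−pᵢ‖² is the weighted centroid p* = (Σwᵢpᵢ)/(Σwᵢ).
Σwᵢ = 25.
Σwᵢxᵢ = 8·1 + 9·15 + 3·11 + 5·1 = 181.
Σwᵢyᵢ = 8·9 + 9·0 + 3·8 + 5·2 = 106.
x* = 181/25 = 7.24, y* = 106/25 = 4.24.

(7.24, 4.24)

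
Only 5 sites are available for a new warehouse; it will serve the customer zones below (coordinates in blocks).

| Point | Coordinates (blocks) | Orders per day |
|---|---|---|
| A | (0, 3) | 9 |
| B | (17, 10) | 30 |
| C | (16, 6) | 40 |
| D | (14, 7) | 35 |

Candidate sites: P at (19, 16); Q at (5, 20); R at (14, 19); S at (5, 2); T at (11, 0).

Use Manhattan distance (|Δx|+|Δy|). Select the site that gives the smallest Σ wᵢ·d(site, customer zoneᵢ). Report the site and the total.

Total weighted distance at each candidate:
  P (19, 16): total = 1538
  Q (5, 20): total = 2628
  R (14, 19): total = 1650
  S (5, 2): total = 1744
  T (11, 0): total = 1396
Minimum is at T with total 1396 blocks.

T, total 1396 blocks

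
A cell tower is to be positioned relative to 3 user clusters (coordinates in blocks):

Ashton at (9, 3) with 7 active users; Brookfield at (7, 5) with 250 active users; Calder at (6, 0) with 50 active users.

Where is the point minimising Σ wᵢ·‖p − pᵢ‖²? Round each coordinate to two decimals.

The minimiser of Σwᵢ‖p−pᵢ‖² is the weighted centroid p* = (Σwᵢpᵢ)/(Σwᵢ).
Σwᵢ = 307.
Σwᵢxᵢ = 7·9 + 250·7 + 50·6 = 2113.
Σwᵢyᵢ = 7·3 + 250·5 + 50·0 = 1271.
x* = 2113/307 = 6.88, y* = 1271/307 = 4.14.

(6.88, 4.14)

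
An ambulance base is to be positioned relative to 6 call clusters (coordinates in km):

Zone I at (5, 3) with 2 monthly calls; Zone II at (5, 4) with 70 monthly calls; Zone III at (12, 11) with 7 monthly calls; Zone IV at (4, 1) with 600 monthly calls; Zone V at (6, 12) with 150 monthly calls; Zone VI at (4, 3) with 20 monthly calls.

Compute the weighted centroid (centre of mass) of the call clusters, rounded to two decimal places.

(4.50, 3.33)

The minimiser of Σwᵢ‖p−pᵢ‖² is the weighted centroid p* = (Σwᵢpᵢ)/(Σwᵢ).
Σwᵢ = 849.
Σwᵢxᵢ = 2·5 + 70·5 + 7·12 + 600·4 + 150·6 + 20·4 = 3824.
Σwᵢyᵢ = 2·3 + 70·4 + 7·11 + 600·1 + 150·12 + 20·3 = 2823.
x* = 3824/849 = 4.50, y* = 2823/849 = 3.33.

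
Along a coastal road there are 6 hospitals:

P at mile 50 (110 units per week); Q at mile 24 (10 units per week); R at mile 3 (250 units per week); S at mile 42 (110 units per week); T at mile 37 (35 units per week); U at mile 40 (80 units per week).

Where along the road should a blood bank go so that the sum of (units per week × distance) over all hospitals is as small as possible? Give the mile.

For a sum of weighted absolute distances on a line, the optimum is the weighted median (not the mean). Total weight W = 595; half-weight = 297.5.
Sort by position and accumulate weight:
  mile 3 (R, w=250) → cum 250
  mile 24 (Q, w=10) → cum 260
  mile 37 (T, w=35) → cum 295
  mile 40 (U, w=80) → cum 375  ≥ 297.5 → median here
  mile 42 (S, w=110) → cum 485
  mile 50 (P, w=110) → cum 595
Optimal location: mile 40.

x = 40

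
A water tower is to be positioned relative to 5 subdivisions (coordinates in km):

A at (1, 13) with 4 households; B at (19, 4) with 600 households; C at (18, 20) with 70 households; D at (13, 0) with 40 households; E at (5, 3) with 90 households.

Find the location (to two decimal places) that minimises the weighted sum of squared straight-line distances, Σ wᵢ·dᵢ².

(16.96, 5.13)

The minimiser of Σwᵢ‖p−pᵢ‖² is the weighted centroid p* = (Σwᵢpᵢ)/(Σwᵢ).
Σwᵢ = 804.
Σwᵢxᵢ = 4·1 + 600·19 + 70·18 + 40·13 + 90·5 = 13634.
Σwᵢyᵢ = 4·13 + 600·4 + 70·20 + 40·0 + 90·3 = 4122.
x* = 13634/804 = 16.96, y* = 4122/804 = 5.13.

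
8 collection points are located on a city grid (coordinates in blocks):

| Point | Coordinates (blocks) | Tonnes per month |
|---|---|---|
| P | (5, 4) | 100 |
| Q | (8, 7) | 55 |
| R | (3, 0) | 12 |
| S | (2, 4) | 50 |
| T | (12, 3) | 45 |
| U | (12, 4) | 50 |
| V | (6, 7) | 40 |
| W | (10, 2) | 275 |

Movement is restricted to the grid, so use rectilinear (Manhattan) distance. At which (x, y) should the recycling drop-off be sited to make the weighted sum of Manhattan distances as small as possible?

Manhattan distance separates: Σwᵢ(|x−xᵢ|+|y−yᵢ|) = Σwᵢ|x−xᵢ| + Σwᵢ|y−yᵢ|, so x and y are optimised independently as 1-D weighted medians.
Total weight W = 627; half = 313.5.
x-coordinate, sorted with cumulative weight:
  x=2 (S, w=50) cum 50
  x=3 (R, w=12) cum 62
  x=5 (P, w=100) cum 162
  x=6 (V, w=40) cum 202
  x=8 (Q, w=55) cum 257
  x=10 (W, w=275) cum 532  ← median
  x=12 (T, w=45) cum 577
  x=12 (U, w=50) cum 627
⇒ x* = 10
y-coordinate, sorted with cumulative weight:
  y=0 (R, w=12) cum 12
  y=2 (W, w=275) cum 287
  y=3 (T, w=45) cum 332  ← median
  y=4 (P, w=100) cum 432
  y=4 (S, w=50) cum 482
  y=4 (U, w=50) cum 532
  y=7 (Q, w=55) cum 587
  y=7 (V, w=40) cum 627
⇒ y* = 3

(10, 3)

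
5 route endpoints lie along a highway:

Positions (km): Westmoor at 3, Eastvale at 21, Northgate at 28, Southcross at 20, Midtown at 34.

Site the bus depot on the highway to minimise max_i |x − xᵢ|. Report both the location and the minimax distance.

location 18.5, max distance 15.5

The 1-center on a line is the midpoint of the two extreme points: leftmost at 3, rightmost at 34.
Optimal location = (3 + 34)/2 = 18.5; maximum distance = (34 − 3)/2 = 15.5.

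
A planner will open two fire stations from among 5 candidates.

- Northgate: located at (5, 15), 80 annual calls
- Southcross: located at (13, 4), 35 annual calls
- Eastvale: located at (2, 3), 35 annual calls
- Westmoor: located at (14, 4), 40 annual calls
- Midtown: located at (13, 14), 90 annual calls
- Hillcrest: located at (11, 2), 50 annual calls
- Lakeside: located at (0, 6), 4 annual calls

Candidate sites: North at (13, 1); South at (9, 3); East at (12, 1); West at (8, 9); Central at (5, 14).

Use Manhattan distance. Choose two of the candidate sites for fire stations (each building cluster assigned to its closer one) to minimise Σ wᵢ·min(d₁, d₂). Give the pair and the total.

Evaluate every pair (each demand assigned to the nearer of the two):
  {South, Central}: total = 1658
  {East, Central}: total = 1712
  {North, Central}: total = 1722
  {South, West}: total = 2474
  {North, West}: total = 2499
  {East, West}: total = 2524
  {West, Central}: total = 2554
  {North, South}: total = 3158
  {South, East}: total = 3273
  {North, East}: total = 3703
Best pair: {South, Central} with total 1658.

{South, Central}, total 1658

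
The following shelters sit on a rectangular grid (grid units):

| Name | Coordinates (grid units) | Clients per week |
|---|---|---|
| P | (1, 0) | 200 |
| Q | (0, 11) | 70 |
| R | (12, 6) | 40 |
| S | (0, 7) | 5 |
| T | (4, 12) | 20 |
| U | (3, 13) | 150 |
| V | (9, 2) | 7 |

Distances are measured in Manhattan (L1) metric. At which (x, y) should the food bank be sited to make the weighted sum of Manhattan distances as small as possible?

Manhattan distance separates: Σwᵢ(|x−xᵢ|+|y−yᵢ|) = Σwᵢ|x−xᵢ| + Σwᵢ|y−yᵢ|, so x and y are optimised independently as 1-D weighted medians.
Total weight W = 492; half = 246.
x-coordinate, sorted with cumulative weight:
  x=0 (Q, w=70) cum 70
  x=0 (S, w=5) cum 75
  x=1 (P, w=200) cum 275  ← median
  x=3 (U, w=150) cum 425
  x=4 (T, w=20) cum 445
  x=9 (V, w=7) cum 452
  x=12 (R, w=40) cum 492
⇒ x* = 1
y-coordinate, sorted with cumulative weight:
  y=0 (P, w=200) cum 200
  y=2 (V, w=7) cum 207
  y=6 (R, w=40) cum 247  ← median
  y=7 (S, w=5) cum 252
  y=11 (Q, w=70) cum 322
  y=12 (T, w=20) cum 342
  y=13 (U, w=150) cum 492
⇒ y* = 6

(1, 6)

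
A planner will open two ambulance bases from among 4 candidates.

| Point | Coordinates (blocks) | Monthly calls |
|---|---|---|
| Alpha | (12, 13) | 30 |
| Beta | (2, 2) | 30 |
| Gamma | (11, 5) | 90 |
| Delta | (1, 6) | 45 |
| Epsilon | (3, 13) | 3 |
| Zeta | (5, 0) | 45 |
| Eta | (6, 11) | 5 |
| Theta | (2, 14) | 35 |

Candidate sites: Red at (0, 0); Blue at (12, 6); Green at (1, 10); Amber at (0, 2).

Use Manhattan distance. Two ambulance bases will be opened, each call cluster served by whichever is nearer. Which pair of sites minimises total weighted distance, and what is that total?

Evaluate every pair (each demand assigned to the nearer of the two):
  {Blue, Amber}: total = 1577
  {Blue, Green}: total = 1645
  {Red, Blue}: total = 1713
  {Green, Amber}: total = 2455
  {Red, Green}: total = 2515
  {Red, Amber}: total = 3067
Best pair: {Blue, Amber} with total 1577.

{Blue, Amber}, total 1577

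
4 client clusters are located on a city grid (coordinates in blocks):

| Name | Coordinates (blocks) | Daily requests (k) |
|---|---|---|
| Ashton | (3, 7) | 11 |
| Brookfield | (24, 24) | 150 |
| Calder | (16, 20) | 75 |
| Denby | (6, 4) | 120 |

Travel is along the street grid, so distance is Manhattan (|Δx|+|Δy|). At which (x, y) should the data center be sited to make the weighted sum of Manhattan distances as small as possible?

(16, 20)

Manhattan distance separates: Σwᵢ(|x−xᵢ|+|y−yᵢ|) = Σwᵢ|x−xᵢ| + Σwᵢ|y−yᵢ|, so x and y are optimised independently as 1-D weighted medians.
Total weight W = 356; half = 178.
x-coordinate, sorted with cumulative weight:
  x=3 (Ashton, w=11) cum 11
  x=6 (Denby, w=120) cum 131
  x=16 (Calder, w=75) cum 206  ← median
  x=24 (Brookfield, w=150) cum 356
⇒ x* = 16
y-coordinate, sorted with cumulative weight:
  y=4 (Denby, w=120) cum 120
  y=7 (Ashton, w=11) cum 131
  y=20 (Calder, w=75) cum 206  ← median
  y=24 (Brookfield, w=150) cum 356
⇒ y* = 20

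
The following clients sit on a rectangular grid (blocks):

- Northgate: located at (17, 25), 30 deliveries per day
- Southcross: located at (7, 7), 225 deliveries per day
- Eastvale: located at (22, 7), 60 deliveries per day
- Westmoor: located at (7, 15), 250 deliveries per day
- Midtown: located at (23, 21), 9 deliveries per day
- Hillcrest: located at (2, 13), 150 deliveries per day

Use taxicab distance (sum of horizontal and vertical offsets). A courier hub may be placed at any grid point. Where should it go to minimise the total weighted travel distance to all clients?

(7, 13)

Manhattan distance separates: Σwᵢ(|x−xᵢ|+|y−yᵢ|) = Σwᵢ|x−xᵢ| + Σwᵢ|y−yᵢ|, so x and y are optimised independently as 1-D weighted medians.
Total weight W = 724; half = 362.
x-coordinate, sorted with cumulative weight:
  x=2 (Hillcrest, w=150) cum 150
  x=7 (Southcross, w=225) cum 375  ← median
  x=7 (Westmoor, w=250) cum 625
  x=17 (Northgate, w=30) cum 655
  x=22 (Eastvale, w=60) cum 715
  x=23 (Midtown, w=9) cum 724
⇒ x* = 7
y-coordinate, sorted with cumulative weight:
  y=7 (Southcross, w=225) cum 225
  y=7 (Eastvale, w=60) cum 285
  y=13 (Hillcrest, w=150) cum 435  ← median
  y=15 (Westmoor, w=250) cum 685
  y=21 (Midtown, w=9) cum 694
  y=25 (Northgate, w=30) cum 724
⇒ y* = 13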